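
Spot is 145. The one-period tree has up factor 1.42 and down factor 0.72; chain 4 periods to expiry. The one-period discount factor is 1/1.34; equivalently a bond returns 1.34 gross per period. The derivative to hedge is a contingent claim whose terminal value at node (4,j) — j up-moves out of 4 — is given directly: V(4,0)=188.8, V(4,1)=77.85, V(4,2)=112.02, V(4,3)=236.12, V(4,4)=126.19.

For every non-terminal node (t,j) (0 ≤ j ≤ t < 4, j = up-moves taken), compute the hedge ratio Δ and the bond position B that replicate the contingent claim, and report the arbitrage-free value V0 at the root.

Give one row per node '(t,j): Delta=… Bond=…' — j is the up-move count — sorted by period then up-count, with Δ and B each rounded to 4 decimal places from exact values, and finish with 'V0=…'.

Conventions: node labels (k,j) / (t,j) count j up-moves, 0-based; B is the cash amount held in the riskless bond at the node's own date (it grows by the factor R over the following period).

(0,0): Delta=-0.1719 Bond=74.5495
(1,0): Delta=0.7836 Bond=0.1428
(1,1): Delta=-0.2344 Bond=112.7678
(2,0): Delta=0.2494 Bond=40.3446
(2,1): Delta=0.8185 Bond=-4.9897
(2,2): Delta=-0.3033 Bond=171.2506
(3,0): Delta=-2.9286 Bond=226.0597
(3,1): Delta=0.4573 Bond=31.8684
(3,2): Delta=0.8422 Bond=-11.6610
(3,3): Delta=-0.3783 Bond=260.5902
V0=49.6225

No-arbitrage ⇒ martingale measure with p* = (R−d)/(u−d) = 0.8857.
Terminal payoffs: V(4,0)=188.8000, V(4,1)=77.8500, V(4,2)=112.0200, V(4,3)=236.1200, V(4,4)=126.1900
  t=3,j=0: stock 54.1210 → up 76.8518 (V=77.8500), down 38.9671 (V=188.8000). Price 67.5597; hedge Δ=-2.9286, bond B=226.0597.
  t=3,j=1: stock 106.7386 → up 151.5688 (V=112.0200), down 76.8518 (V=77.8500). Price 80.6827; hedge Δ=0.4573, bond B=31.8684.
  t=3,j=2: stock 210.5122 → up 298.9273 (V=236.1200), down 151.5688 (V=112.0200). Price 165.6247; hedge Δ=0.8422, bond B=-11.6610.
  t=3,j=3: stock 415.1768 → up 589.5510 (V=126.1900), down 298.9273 (V=236.1200). Price 103.5473; hedge Δ=-0.3783, bond B=260.5902.
  t=2,j=0: stock 75.1680 → up 106.7386 (V=80.6827), down 54.1210 (V=67.5597). Price 59.0918; hedge Δ=0.2494, bond B=40.3446.
  t=2,j=1: stock 148.2480 → up 210.5122 (V=165.6247), down 106.7386 (V=80.6827). Price 116.3560; hedge Δ=0.8185, bond B=-4.9897.
  t=2,j=2: stock 292.3780 → up 415.1768 (V=103.5473), down 210.5122 (V=165.6247). Price 82.5686; hedge Δ=-0.3033, bond B=171.2506.
  t=1,j=0: stock 104.4000 → up 148.2480 (V=116.3560), down 75.1680 (V=59.0918). Price 81.9489; hedge Δ=0.7836, bond B=0.1428.
  t=1,j=1: stock 205.9000 → up 292.3780 (V=82.5686), down 148.2480 (V=116.3560). Price 64.5000; hedge Δ=-0.2344, bond B=112.7678.
  t=0,j=0: stock 145.0000 → up 205.9000 (V=64.5000), down 104.4000 (V=81.9489). Price 49.6225; hedge Δ=-0.1719, bond B=74.5495.
Sanity check at the root: Δ(0,0)·S0 + B(0,0) reproduces V0 = 49.6225.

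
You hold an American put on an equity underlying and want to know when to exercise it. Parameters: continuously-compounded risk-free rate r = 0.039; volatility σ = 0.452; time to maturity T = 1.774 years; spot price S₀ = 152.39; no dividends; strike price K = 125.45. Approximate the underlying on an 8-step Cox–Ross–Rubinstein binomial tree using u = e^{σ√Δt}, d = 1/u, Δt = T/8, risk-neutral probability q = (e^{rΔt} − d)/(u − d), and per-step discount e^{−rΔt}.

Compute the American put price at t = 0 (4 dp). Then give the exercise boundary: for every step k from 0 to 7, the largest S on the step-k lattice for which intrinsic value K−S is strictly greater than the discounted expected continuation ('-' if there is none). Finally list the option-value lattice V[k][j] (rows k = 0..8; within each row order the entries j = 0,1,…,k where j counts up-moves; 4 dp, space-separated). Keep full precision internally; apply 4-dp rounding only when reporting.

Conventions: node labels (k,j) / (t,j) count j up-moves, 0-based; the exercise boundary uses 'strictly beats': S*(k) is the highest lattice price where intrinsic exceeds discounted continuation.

Δt=0.22175, u=1.23720, d=0.80828, q=0.46724, disc=e^(-rΔt)=0.99139
k=8 terminal: V=max(K-S,0) → 97.6883 82.9564 60.4069 25.8914 0.0000 0.0000 0.0000 0.0000 0.0000
k=7: j=0 S=34.3467 intr=91.1033 cont=90.0231 V=91.1033[EX]; j=1 S=52.5729 intr=72.8771 cont=71.7968 V=72.8771[EX]; j=2 S=80.4711 intr=44.9789 cont=43.8987 V=44.9789[EX]; j=3 S=123.1736 intr=2.2764 cont=13.6752 V=13.6752[hold]; j=4 S=188.5364 intr=0.0000 cont=0.0000 V=0.0000[hold]; j=5 S=288.5845 intr=0.0000 cont=0.0000 V=0.0000[hold]; j=6 S=441.7237 intr=0.0000 cont=0.0000 V=0.0000[hold]; j=7 S=676.1273 intr=0.0000 cont=0.0000 V=0.0000[hold]  S*(7)=80.4711
k=6: j=0 S=42.4936 intr=82.9564 cont=81.8762 V=82.9564[EX]; j=1 S=65.0431 intr=60.4069 cont=59.3267 V=60.4069[EX]; j=2 S=99.5586 intr=25.8914 cont=30.0912 V=30.0912[hold]; j=3 S=152.3900 intr=0.0000 cont=7.2229 V=7.2229[hold]; j=4 S=233.2567 intr=0.0000 cont=0.0000 V=0.0000[hold]; j=5 S=357.0359 intr=0.0000 cont=0.0000 V=0.0000[hold]; j=6 S=546.4993 intr=0.0000 cont=0.0000 V=0.0000[hold]  S*(6)=65.0431
k=5: j=0 S=52.5729 intr=72.8771 cont=71.7968 V=72.8771[EX]; j=1 S=80.4711 intr=44.9789 cont=45.8441 V=45.8441[hold]; j=2 S=123.1736 intr=2.2764 cont=19.2392 V=19.2392[hold]; j=3 S=188.5364 intr=0.0000 cont=3.8149 V=3.8149[hold]; j=4 S=288.5845 intr=0.0000 cont=0.0000 V=0.0000[hold]; j=5 S=441.7237 intr=0.0000 cont=0.0000 V=0.0000[hold]  S*(5)=52.5729
k=4: j=0 S=65.0431 intr=60.4069 cont=59.7274 V=60.4069[EX]; j=1 S=99.5586 intr=25.8914 cont=33.1255 V=33.1255[hold]; j=2 S=152.3900 intr=0.0000 cont=11.9288 V=11.9288[hold]; j=3 S=233.2567 intr=0.0000 cont=2.0149 V=2.0149[hold]; j=4 S=357.0359 intr=0.0000 cont=0.0000 V=0.0000[hold]  S*(4)=65.0431
k=3: j=0 S=80.4711 intr=44.9789 cont=47.2496 V=47.2496[hold]; j=1 S=123.1736 intr=2.2764 cont=23.0216 V=23.0216[hold]; j=2 S=188.5364 intr=0.0000 cont=7.2338 V=7.2338[hold]; j=3 S=288.5845 intr=0.0000 cont=1.0642 V=1.0642[hold]  S*(3)=-
k=2: j=0 S=99.5586 intr=25.8914 cont=35.6200 V=35.6200[hold]; j=1 S=152.3900 intr=0.0000 cont=15.5102 V=15.5102[hold]; j=2 S=233.2567 intr=0.0000 cont=4.3137 V=4.3137[hold]  S*(2)=-
k=1: j=0 S=123.1736 intr=2.2764 cont=25.9981 V=25.9981[hold]; j=1 S=188.5364 intr=0.0000 cont=10.1903 V=10.1903[hold]  S*(1)=-
k=0: j=0 S=152.3900 intr=0.0000 cont=18.4518 V=18.4518[hold]  S*(0)=-

price = 18.4518
boundary = - - - - 65.0431 52.5729 65.0431 80.4711
tree:
18.4518
25.9981 10.1903
35.6200 15.5102 4.3137
47.2496 23.0216 7.2338 1.0642
60.4069 33.1255 11.9288 2.0149 0.0000
72.8771 45.8441 19.2392 3.8149 0.0000 0.0000
82.9564 60.4069 30.0912 7.2229 0.0000 0.0000 0.0000
91.1033 72.8771 44.9789 13.6752 0.0000 0.0000 0.0000 0.0000
97.6883 82.9564 60.4069 25.8914 0.0000 0.0000 0.0000 0.0000 0.0000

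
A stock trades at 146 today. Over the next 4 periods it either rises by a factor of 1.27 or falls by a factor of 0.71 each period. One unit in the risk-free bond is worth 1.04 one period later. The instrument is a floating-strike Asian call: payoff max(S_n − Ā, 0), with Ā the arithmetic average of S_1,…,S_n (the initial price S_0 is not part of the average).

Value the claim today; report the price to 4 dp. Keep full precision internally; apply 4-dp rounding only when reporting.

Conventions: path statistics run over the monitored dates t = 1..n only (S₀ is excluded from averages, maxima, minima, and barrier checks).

price = 20.0545

Under the martingale measure an up-move has probability p* = 0.5893; value the claim as the probability-weighted average of per-path payoffs, discounted 4 periods at R = 1.04.
Enumerate all 2^4 = 16 price paths (U = up ×1.27, D = down ×0.71); each path with k up-moves has probability p*^k·(1−p*)^(4−k).
DDDD: Ā=66.6537, payoff=0.0000, prob=0.028455
UDDD: Ā=119.2256, payoff=0.0000, prob=0.040827
DUDD: Ā=98.7856, payoff=0.0000, prob=0.040827
UUDD: Ā=176.7009, payoff=0.0000, prob=0.058578
DDUD: Ā=84.2732, payoff=0.0000, prob=0.040827
UDUD: Ā=150.7421, payoff=0.0000, prob=0.058578
DUUD: Ā=130.3021, payoff=0.0000, prob=0.058578
UUUD: Ā=233.0757, payoff=0.0000, prob=0.084046
DDDU: Ā=73.9694, payoff=0.0000, prob=0.040827
UDDU: Ā=132.3114, payoff=0.0000, prob=0.058578
DUDU: Ā=111.8714, payoff=6.8358, prob=0.058578
UUDU: Ā=200.1080, payoff=12.2274, prob=0.084046
DDUU: Ā=97.3590, payoff=21.3482, prob=0.058578
UDUU: Ā=174.1492, payoff=38.1862, prob=0.084046
DUUU: Ā=153.7092, payoff=58.6262, prob=0.084046
UUUU: Ā=274.9446, payoff=104.8666, prob=0.120588
Price = Σ prob·payoff / R^4 = 23.460949 / 1.169859 = 20.0545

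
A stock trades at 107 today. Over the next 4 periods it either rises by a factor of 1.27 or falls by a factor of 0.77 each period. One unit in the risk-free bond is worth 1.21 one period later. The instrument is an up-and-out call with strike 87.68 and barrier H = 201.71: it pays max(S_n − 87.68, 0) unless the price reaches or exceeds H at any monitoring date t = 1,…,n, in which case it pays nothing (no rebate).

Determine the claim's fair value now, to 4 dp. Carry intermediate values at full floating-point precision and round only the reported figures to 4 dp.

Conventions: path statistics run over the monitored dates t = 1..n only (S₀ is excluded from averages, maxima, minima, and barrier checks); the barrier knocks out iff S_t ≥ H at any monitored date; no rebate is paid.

price = 9.7372

Set p* = 0.8800 (from d < R < u); the path-dependent value is the discounted p*-expectation over all price paths.
Enumerate all 2^4 = 16 price paths (U = up ×1.27, D = down ×0.77); each path with k up-moves has probability p*^k·(1−p*)^(4−k).
DDDD: M=82.3900, payoff=0.0000, prob=0.000207
UDDD: M=135.8900, payoff=0.0000, prob=0.001521
DUDD: M=104.6353, payoff=0.0000, prob=0.001521
UUDD: M=172.5803, payoff=14.6429, prob=0.011151
DDUD: M=82.3900, payoff=0.0000, prob=0.001521
UDUD: M=135.8900, payoff=14.6429, prob=0.011151
DUUD: M=132.8868, payoff=14.6429, prob=0.011151
UUUD: M=219.1770, payoff=0.0000, prob=0.081777
DDDU: M=82.3900, payoff=0.0000, prob=0.001521
UDDU: M=135.8900, payoff=14.6429, prob=0.011151
DUDU: M=104.6353, payoff=14.6429, prob=0.011151
UUDU: M=172.5803, payoff=81.0863, prob=0.081777
DDUU: M=102.3229, payoff=14.6429, prob=0.011151
UDUU: M=168.7663, payoff=81.0863, prob=0.081777
DUUU: M=168.7663, payoff=81.0863, prob=0.081777
UUUU: M=278.3548, payoff=0.0000, prob=0.599695
Price = Σ prob·payoff / R^4 = 20.872616 / 2.143589 = 9.7372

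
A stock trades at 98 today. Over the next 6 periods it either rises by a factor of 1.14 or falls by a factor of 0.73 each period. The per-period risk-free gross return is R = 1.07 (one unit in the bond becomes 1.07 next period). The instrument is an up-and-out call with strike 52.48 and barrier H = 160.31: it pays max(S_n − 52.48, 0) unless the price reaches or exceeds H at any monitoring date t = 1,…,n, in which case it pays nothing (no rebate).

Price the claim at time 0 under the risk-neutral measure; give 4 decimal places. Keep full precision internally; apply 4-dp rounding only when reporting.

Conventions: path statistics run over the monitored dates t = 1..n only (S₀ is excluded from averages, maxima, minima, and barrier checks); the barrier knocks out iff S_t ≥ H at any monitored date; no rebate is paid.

With p* = (R−d)/(u−d) = 0.8293, sum probability × payoff across the paths and divide by R^6.
Enumerate all 2^6 = 64 price paths (U = up ×1.14, D = down ×0.73); each path with k up-moves has probability p*^k·(1−p*)^(6−k).
DDDDDD: M=71.5400, payoff=0.0000, prob=0.000025
UDDDDD: M=111.7200, payoff=0.0000, prob=0.000120
DUDDDD: M=81.5556, payoff=0.0000, prob=0.000120
UUDDDD: M=127.3608, payoff=0.0000, prob=0.000584
DDUDDD: M=71.5400, payoff=0.0000, prob=0.000120
UDUDDD: M=111.7200, payoff=0.0000, prob=0.000584
DUUDDD: M=92.9734, payoff=0.0000, prob=0.000584
UUUDDD: M=145.1913, payoff=4.0019, prob=0.002838
DDDUDD: M=71.5400, payoff=0.0000, prob=0.000120
UDDUDD: M=111.7200, payoff=0.0000, prob=0.000584
DUDUDD: M=81.5556, payoff=0.0000, prob=0.000584
UUDUDD: M=127.3608, payoff=4.0019, prob=0.002838
DDUUDD: M=71.5400, payoff=0.0000, prob=0.000584
UDUUDD: M=111.7200, payoff=4.0019, prob=0.002838
DUUUDD: M=105.9897, payoff=4.0019, prob=0.002838
UUUUDD: M=165.5181, payoff=0.0000, prob=0.013785
DDDDUD: M=71.5400, payoff=0.0000, prob=0.000120
UDDDUD: M=111.7200, payoff=0.0000, prob=0.000584
DUDDUD: M=81.5556, payoff=0.0000, prob=0.000584
UUDDUD: M=127.3608, payoff=4.0019, prob=0.002838
DDUDUD: M=71.5400, payoff=0.0000, prob=0.000584
UDUDUD: M=111.7200, payoff=4.0019, prob=0.002838
DUUDUD: M=92.9734, payoff=4.0019, prob=0.002838
UUUDUD: M=145.1913, payoff=35.7246, prob=0.013785
DDDUUD: M=71.5400, payoff=0.0000, prob=0.000584
UDDUUD: M=111.7200, payoff=4.0019, prob=0.002838
DUDUUD: M=81.5556, payoff=4.0019, prob=0.002838
UUDUUD: M=127.3608, payoff=35.7246, prob=0.013785
DDUUUD: M=77.3725, payoff=4.0019, prob=0.002838
UDUUUD: M=120.8282, payoff=35.7246, prob=0.013785
DUUUUD: M=120.8282, payoff=35.7246, prob=0.013785
UUUUUD: M=188.6906, payoff=0.0000, prob=0.066956
DDDDDU: M=71.5400, payoff=0.0000, prob=0.000120
UDDDDU: M=111.7200, payoff=0.0000, prob=0.000584
DUDDDU: M=81.5556, payoff=0.0000, prob=0.000584
UUDDDU: M=127.3608, payoff=4.0019, prob=0.002838
DDUDDU: M=71.5400, payoff=0.0000, prob=0.000584
UDUDDU: M=111.7200, payoff=4.0019, prob=0.002838
DUUDDU: M=92.9734, payoff=4.0019, prob=0.002838
UUUDDU: M=145.1913, payoff=35.7246, prob=0.013785
DDDUDU: M=71.5400, payoff=0.0000, prob=0.000584
UDDUDU: M=111.7200, payoff=4.0019, prob=0.002838
DUDUDU: M=81.5556, payoff=4.0019, prob=0.002838
UUDUDU: M=127.3608, payoff=35.7246, prob=0.013785
DDUUDU: M=71.5400, payoff=4.0019, prob=0.002838
UDUUDU: M=111.7200, payoff=35.7246, prob=0.013785
DUUUDU: M=105.9897, payoff=35.7246, prob=0.013785
UUUUDU: M=165.5181, payoff=0.0000, prob=0.066956
DDDDUU: M=71.5400, payoff=0.0000, prob=0.000584
UDDDUU: M=111.7200, payoff=4.0019, prob=0.002838
DUDDUU: M=81.5556, payoff=4.0019, prob=0.002838
UUDDUU: M=127.3608, payoff=35.7246, prob=0.013785
DDUDUU: M=71.5400, payoff=4.0019, prob=0.002838
UDUDUU: M=111.7200, payoff=35.7246, prob=0.013785
DUUDUU: M=92.9734, payoff=35.7246, prob=0.013785
UUUDUU: M=145.1913, payoff=85.2642, prob=0.066956
DDDUUU: M=71.5400, payoff=4.0019, prob=0.002838
UDDUUU: M=111.7200, payoff=35.7246, prob=0.013785
DUDUUU: M=88.2046, payoff=35.7246, prob=0.013785
UUDUUU: M=137.7442, payoff=85.2642, prob=0.066956
DDUUUU: M=88.2046, payoff=35.7246, prob=0.013785
UDUUUU: M=137.7442, payoff=85.2642, prob=0.066956
DUUUUU: M=137.7442, payoff=85.2642, prob=0.066956
UUUUUU: M=215.1073, payoff=0.0000, prob=0.325215
Price = Σ prob·payoff / R^6 = 29.957461 / 1.500730 = 19.9619

price = 19.9619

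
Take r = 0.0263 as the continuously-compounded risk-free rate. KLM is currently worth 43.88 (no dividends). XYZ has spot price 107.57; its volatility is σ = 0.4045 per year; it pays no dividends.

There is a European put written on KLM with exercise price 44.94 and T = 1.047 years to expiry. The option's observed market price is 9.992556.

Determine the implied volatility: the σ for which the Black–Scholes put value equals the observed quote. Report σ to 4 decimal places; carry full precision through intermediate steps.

At σ = 0.5714 the Black–Scholes value reproduces the quote:
σ√T = 0.5714·√1.047 = 0.584674
d₁ = (ln(S/K) + (r+σ²/2)T) / (σ√T) = (ln(43.88/44.94) + (0.0263+0.5714²/2)·1.047) / 0.584674 = (-0.023870 + 0.198458) / 0.584674 = 0.298608
d₂ = d₁ − σ√T = 0.298608 − 0.584674 = -0.286066
e^{−rT} = 0.972840
N(−d₁) = 0.382620,  N(−d₂) = 0.612586
V = K·e^{−rT}·N(−d₂) − S·N(−d₁) = 26.781906 − 16.789350 = 9.992556 (the quoted price), and the Black–Scholes price is strictly increasing in σ, so σ is unique

sigma = 0.5714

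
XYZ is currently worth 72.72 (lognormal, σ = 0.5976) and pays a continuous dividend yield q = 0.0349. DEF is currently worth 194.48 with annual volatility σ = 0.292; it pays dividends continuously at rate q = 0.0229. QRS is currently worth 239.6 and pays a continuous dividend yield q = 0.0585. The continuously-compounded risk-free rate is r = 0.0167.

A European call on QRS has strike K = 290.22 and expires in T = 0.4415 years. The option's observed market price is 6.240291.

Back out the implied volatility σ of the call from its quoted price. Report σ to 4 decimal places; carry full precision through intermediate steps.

At σ = 0.3554 the Black–Scholes value reproduces the quote:
σ√T = 0.3554·√0.4415 = 0.236147
d₁ = (ln(S/K) + (r−q+σ²/2)T) / (σ√T) = (ln(239.6/290.22) + (0.0167−0.0585+0.3554²/2)·0.4415) / 0.236147 = (-0.191668 + 0.009428) / 0.236147 = -0.771724
d₂ = d₁ − σ√T = -0.771724 − 0.236147 = -1.007871
e^{−rT} = 0.992654
e^{−qT} = 0.974503
N(d₁) = 0.220139,  N(d₂) = 0.156758
V = S·e^{−qT}·N(d₁) − K·e^{−rT}·N(d₂) = 51.400476 − 45.160185 = 6.240291 (the quoted price), and the Black–Scholes price is strictly increasing in σ, so σ is unique

sigma = 0.3554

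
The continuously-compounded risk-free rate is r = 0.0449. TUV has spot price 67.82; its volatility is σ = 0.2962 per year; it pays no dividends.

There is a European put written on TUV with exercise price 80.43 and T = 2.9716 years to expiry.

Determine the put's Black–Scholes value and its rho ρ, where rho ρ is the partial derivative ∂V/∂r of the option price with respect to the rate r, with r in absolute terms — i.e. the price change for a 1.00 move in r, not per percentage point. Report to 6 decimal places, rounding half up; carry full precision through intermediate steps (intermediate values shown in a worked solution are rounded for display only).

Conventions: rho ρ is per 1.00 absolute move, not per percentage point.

price = 15.242433
ρ = -131.459092

σ√T = 0.2962·√2.9716 = 0.510599
d₁ = (ln(S/K) + (r+σ²/2)T) / (σ√T) = (ln(67.82/80.43) + (0.0449+0.2962²/2)·2.9716) / 0.510599 = (-0.170530 + 0.263781) / 0.510599 = 0.182630
d₂ = d₁ − σ√T = 0.182630 − 0.510599 = -0.327970
e^{−rT} = 0.875093
N(−d₁) = 0.427544,  N(−d₂) = 0.628533
Put price V = K·e^{−rT}·N(−d₂) − S·N(−d₁) = 44.238488 − 28.996055 = 15.242433
ρ = −K·T·e^{−rT}·N(−d₂) = -131.459092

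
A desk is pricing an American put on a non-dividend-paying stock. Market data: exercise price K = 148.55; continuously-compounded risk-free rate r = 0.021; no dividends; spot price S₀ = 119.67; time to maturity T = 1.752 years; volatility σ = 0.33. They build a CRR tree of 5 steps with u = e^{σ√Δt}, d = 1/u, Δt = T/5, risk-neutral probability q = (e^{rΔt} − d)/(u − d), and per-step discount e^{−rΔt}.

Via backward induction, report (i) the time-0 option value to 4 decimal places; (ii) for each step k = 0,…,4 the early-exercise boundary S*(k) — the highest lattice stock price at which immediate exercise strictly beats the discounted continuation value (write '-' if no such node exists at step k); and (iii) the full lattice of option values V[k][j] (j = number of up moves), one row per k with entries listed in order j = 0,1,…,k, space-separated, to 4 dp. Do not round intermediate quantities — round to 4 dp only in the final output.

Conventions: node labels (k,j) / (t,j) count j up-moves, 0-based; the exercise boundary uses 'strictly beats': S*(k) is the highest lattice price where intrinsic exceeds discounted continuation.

Δt=0.35040  u=1.21573  d=0.82255  q=0.47010  discount=0.99267
step 5 (expiry): payoffs max(K−S,0) = 103.4885 81.9495 50.1151 3.0640 0.0000 0.0000
step 4: (k=4,j=0): S=54.7824, K−S=93.7676, hold=92.6785 ⇒ V=93.7676 exercise | (k=4,j=1): S=80.9680, K−S=67.5820, hold=66.4930 ⇒ V=67.5820 exercise | (k=4,j=2): S=119.6700, K−S=28.8800, hold=27.7909 ⇒ V=28.8800 exercise | (k=4,j=3): S=176.8713, K−S=0.0000, hold=1.6117 ⇒ V=1.6117 continue | (k=4,j=4): S=261.4143, K−S=0.0000, hold=0.0000 ⇒ V=0.0000 continue  boundary S*=119.6700
step 3: (k=3,j=0): S=66.6005, K−S=81.9495, hold=80.8605 ⇒ V=81.9495 exercise | (k=3,j=1): S=98.4349, K−S=50.1151, hold=49.0260 ⇒ V=50.1151 exercise | (k=3,j=2): S=145.4860, K−S=3.0640, hold=15.9433 ⇒ V=15.9433 continue | (k=3,j=3): S=215.0272, K−S=0.0000, hold=0.8478 ⇒ V=0.8478 continue  boundary S*=98.4349
step 2: (k=2,j=0): S=80.9680, K−S=67.5820, hold=66.4930 ⇒ V=67.5820 exercise | (k=2,j=1): S=119.6700, K−S=28.8800, hold=33.8012 ⇒ V=33.8012 continue | (k=2,j=2): S=176.8713, K−S=0.0000, hold=8.7820 ⇒ V=8.7820 continue  boundary S*=80.9680
step 1: (k=1,j=0): S=98.4349, K−S=50.1151, hold=51.3225 ⇒ V=51.3225 continue | (k=1,j=1): S=145.4860, K−S=3.0640, hold=21.8780 ⇒ V=21.8780 continue  boundary S*=-
step 0: (k=0,j=0): S=119.6700, K−S=28.8800, hold=37.2057 ⇒ V=37.2057 continue  boundary S*=-

price = 37.2057
boundary = - - 80.9680 98.4349 119.6700
tree:
37.2057
51.3225 21.8780
67.5820 33.8012 8.7820
81.9495 50.1151 15.9433 0.8478
93.7676 67.5820 28.8800 1.6117 0.0000
103.4885 81.9495 50.1151 3.0640 0.0000 0.0000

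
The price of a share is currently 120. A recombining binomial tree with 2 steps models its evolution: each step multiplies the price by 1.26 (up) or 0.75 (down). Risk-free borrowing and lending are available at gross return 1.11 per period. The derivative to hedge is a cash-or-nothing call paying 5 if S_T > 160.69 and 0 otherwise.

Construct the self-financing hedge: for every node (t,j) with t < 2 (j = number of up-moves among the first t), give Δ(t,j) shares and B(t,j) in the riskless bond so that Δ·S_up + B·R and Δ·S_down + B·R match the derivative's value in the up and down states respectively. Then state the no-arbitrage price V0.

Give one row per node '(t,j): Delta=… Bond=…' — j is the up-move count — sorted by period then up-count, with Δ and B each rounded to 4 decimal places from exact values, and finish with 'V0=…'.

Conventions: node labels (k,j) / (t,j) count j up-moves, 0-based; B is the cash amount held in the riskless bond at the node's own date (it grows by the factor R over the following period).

Risk-neutral probability p* = (R−d)/(u−d) = (1.11−0.75)/(1.26−0.75) = 0.7059.
Payoffs at expiry: V(2,0)=0.0000, V(2,1)=0.0000, V(2,2)=5.0000
(1,0): S=90.0000. Δ = (V_up−V_dn)/(S_up−S_dn) = (0.0000−0.0000)/(113.4000−67.5000) = 0.0000. V = [p*·0.0000 + (1−p*)·0.0000]/1.11 = 0.0000. B = V − Δ·S = 0.0000.
(1,1): S=151.2000. Δ = (V_up−V_dn)/(S_up−S_dn) = (5.0000−0.0000)/(190.5120−113.4000) = 0.0648. V = [p*·5.0000 + (1−p*)·0.0000]/1.11 = 3.1797. B = V − Δ·S = -6.6243.
(0,0): S=120.0000. Δ = (V_up−V_dn)/(S_up−S_dn) = (3.1797−0.0000)/(151.2000−90.0000) = 0.0520. V = [p*·3.1797 + (1−p*)·0.0000]/1.11 = 2.0220. B = V − Δ·S = -4.2126.
Sanity check at the root: Δ(0,0)·S0 + B(0,0) reproduces V0 = 2.0220.

(0,0): Delta=0.0520 Bond=-4.2126
(1,0): Delta=0.0000 Bond=0.0000
(1,1): Delta=0.0648 Bond=-6.6243
V0=2.0220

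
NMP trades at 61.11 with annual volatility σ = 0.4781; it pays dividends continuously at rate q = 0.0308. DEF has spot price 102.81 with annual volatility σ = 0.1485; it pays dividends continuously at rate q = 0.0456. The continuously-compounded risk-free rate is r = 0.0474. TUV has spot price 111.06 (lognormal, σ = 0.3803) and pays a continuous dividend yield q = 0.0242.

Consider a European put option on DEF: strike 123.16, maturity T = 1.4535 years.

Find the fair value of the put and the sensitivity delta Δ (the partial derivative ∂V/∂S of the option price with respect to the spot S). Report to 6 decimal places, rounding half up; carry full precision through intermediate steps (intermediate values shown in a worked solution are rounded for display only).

σ√T = 0.1485·√1.4535 = 0.179033
d₁ = (ln(S/K) + (r−q+σ²/2)T) / (σ√T) = (ln(102.81/123.16) + (0.0474−0.0456+0.1485²/2)·1.4535) / 0.179033 = (-0.180602 + 0.018643) / 0.179033 = -0.904630
d₂ = d₁ − σ√T = -0.904630 − 0.179033 = -1.083663
e^{−rT} = 0.933424
e^{−qT} = 0.935869
N(−d₁) = 0.817169,  N(−d₂) = 0.860743
Put price V = K·e^{−rT}·N(−d₂) − S·e^{−qT}·N(−d₁) = 98.951420 − 78.625335 = 20.326086
Δ = −e^{−qT}·N(−d₁) = -0.764763

price = 20.326086
Δ = -0.764763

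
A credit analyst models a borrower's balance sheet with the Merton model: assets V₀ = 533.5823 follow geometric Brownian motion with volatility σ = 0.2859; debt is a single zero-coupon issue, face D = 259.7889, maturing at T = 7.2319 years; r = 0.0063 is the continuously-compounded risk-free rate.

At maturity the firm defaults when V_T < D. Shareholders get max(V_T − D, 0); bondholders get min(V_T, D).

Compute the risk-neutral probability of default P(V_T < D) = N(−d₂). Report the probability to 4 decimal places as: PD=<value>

Work the structural quantities from V₀ = 533.5823 against face 259.7889:
d₁ = [ln(V₀/D) + (r + σ²/2)T] / (σ√T)
   = [ln(533.5823/259.7889) + (0.0063 + 0.5·0.2859²)·7.2319] / (0.2859·√7.2319)
   = [0.719744 + 0.341124] / 0.768848 = 1.379816
d₂ = d₁ − σ√T = 1.379816 − 0.768848 = 0.610968
risk-neutral PD = N(−d₂) = N(-0.610968) = 0.270610

PD=0.2706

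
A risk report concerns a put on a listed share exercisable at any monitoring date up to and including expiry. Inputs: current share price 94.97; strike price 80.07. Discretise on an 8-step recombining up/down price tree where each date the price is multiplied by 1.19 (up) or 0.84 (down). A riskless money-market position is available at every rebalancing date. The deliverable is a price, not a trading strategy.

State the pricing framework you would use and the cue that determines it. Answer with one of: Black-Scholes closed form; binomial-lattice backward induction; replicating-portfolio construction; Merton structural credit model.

framework: binomial-lattice backward induction

Key observation: the defining feature is the embedded early-exercise option across 8 discrete dates on the spot-94.97 tree; pricing the strike-80.07 put means working backward with an exercise test at every node.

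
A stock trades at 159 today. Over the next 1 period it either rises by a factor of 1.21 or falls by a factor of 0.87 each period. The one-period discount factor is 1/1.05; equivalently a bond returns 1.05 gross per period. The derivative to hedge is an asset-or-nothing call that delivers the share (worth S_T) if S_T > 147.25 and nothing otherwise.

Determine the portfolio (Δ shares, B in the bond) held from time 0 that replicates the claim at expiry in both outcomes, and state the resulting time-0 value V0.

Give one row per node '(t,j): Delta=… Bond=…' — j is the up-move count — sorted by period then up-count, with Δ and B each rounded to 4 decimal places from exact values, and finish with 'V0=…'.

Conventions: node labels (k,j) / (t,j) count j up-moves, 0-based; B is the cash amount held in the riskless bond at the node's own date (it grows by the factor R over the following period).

(0,0): Delta=3.5588 Bond=-468.8496
V0=97.0034

No-arbitrage ⇒ martingale measure with p* = (R−d)/(u−d) = 0.5294.
Payoffs at expiry: V(1,0)=0.0000, V(1,1)=192.3900
  t=0,j=0: stock 159.0000 → up 192.3900 (V=192.3900), down 138.3300 (V=0.0000). Price 97.0034; hedge Δ=3.5588, bond B=-468.8496.
As a check, the time-0 holding Δ(0,0)·S0 + B(0,0) comes to 97.0034 — exactly V0.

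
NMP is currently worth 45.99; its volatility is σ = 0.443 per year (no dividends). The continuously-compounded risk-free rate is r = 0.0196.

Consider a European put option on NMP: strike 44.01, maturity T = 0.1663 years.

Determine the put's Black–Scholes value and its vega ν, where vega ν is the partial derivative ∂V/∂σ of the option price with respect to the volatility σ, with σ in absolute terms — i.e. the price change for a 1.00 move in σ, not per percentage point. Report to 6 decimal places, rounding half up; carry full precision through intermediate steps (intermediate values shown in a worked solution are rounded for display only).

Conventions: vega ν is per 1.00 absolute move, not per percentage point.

price = 2.281752
ν = 7.032652

σ√T = 0.443·√0.1663 = 0.180655
d₁ = (ln(S/K) + (r+σ²/2)T) / (σ√T) = (ln(45.99/44.01) + (0.0196+0.443²/2)·0.1663) / 0.180655 = (0.044007 + 0.019578) / 0.180655 = 0.351968
d₂ = d₁ − σ√T = 0.351968 − 0.180655 = 0.171313
e^{−rT} = 0.996746
N(−d₁) = 0.362431,  N(−d₂) = 0.431989
Put price V = K·e^{−rT}·N(−d₂) − S·N(−d₁) = 18.949967 − 16.668215 = 2.281752
φ(d₁) = (1/√(2π))·e^{−d₁²/2} = 0.374981
ν = S·φ(d₁)·√T = 7.032652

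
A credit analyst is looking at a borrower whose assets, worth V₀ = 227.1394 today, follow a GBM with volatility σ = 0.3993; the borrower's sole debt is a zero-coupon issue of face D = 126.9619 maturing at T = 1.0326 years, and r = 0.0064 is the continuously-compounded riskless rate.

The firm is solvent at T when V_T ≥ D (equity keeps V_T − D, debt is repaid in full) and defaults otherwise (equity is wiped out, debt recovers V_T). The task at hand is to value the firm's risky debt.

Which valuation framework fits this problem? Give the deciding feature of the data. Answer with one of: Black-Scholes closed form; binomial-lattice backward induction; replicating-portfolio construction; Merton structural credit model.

Key observation: the data describe a firm's assets (V₀ = 227.1394, GBM) and a single zero-coupon debt of face 126.9619, so credit quantities follow from equity-as-call in the structural model.

framework: Merton structural credit model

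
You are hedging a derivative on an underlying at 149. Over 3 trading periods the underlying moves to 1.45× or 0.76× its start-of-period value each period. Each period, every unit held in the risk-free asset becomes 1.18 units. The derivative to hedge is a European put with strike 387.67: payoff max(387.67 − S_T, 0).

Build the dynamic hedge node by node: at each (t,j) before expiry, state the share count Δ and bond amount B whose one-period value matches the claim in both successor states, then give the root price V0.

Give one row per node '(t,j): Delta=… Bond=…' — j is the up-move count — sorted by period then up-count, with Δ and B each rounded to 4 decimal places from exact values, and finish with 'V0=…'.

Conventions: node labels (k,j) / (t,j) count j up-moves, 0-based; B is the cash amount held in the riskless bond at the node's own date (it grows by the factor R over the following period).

Arbitrage-free pricing uses the up-move probability p* = (R−d)/(u−d) = 0.6087, discounting each step at R = 1.18.
Terminal payoffs: V(3,0)=322.2626, V(3,1)=262.8795, V(3,2)=149.5829, V(3,3)=0.0000
Node (2,0) S=86.0624: V=(p*·262.8795+(1−p*)·322.2626)/1.18=242.4715; Δ=(262.8795−322.2626)/(124.7905−65.4074)=-1.0000; B=V−Δ·S=328.5339
Node (2,1) S=164.1980: V=(p*·149.5829+(1−p*)·262.8795)/1.18=164.3359; Δ=(149.5829−262.8795)/(238.0871−124.7905)=-1.0000; B=V−Δ·S=328.5339
Node (2,2) S=313.2725: V=(p*·0.0000+(1−p*)·149.5829)/1.18=49.6038; Δ=(0.0000−149.5829)/(454.2451−238.0871)=-0.6920; B=V−Δ·S=266.3906
Node (1,0) S=113.2400: V=(p*·164.3359+(1−p*)·242.4715)/1.18=165.1786; Δ=(164.3359−242.4715)/(164.1980−86.0624)=-1.0000; B=V−Δ·S=278.4186
Node (1,1) S=216.0500: V=(p*·49.6038+(1−p*)·164.3359)/1.18=80.0839; Δ=(49.6038−164.3359)/(313.2725−164.1980)=-0.7696; B=V−Δ·S=246.3623
Node (0,0) S=149.0000: V=(p*·80.0839+(1−p*)·165.1786)/1.18=96.0863; Δ=(80.0839−165.1786)/(216.0500−113.2400)=-0.8277; B=V−Δ·S=219.4119
Sanity check at the root: Δ(0,0)·S0 + B(0,0) reproduces V0 = 96.0863.

(0,0): Delta=-0.8277 Bond=219.4119
(1,0): Delta=-1.0000 Bond=278.4186
(1,1): Delta=-0.7696 Bond=246.3623
(2,0): Delta=-1.0000 Bond=328.5339
(2,1): Delta=-1.0000 Bond=328.5339
(2,2): Delta=-0.6920 Bond=266.3906
V0=96.0863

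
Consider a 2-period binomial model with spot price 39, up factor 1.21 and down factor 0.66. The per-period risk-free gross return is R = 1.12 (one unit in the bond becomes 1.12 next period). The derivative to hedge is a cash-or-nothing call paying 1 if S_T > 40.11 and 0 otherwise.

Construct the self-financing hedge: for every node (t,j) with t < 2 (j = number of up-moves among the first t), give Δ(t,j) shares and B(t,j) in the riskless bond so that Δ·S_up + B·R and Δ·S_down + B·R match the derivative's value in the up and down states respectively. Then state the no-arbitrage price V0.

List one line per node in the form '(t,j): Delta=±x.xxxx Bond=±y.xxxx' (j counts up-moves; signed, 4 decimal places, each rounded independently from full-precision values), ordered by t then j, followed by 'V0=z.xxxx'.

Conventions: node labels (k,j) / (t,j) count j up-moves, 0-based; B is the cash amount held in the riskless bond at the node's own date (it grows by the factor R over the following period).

The replicating-portfolio and risk-neutral prices coincide; use p* = (1.12−0.66)/(1.21−0.66) = 0.8364 for the latter.
Terminal payoffs: V(2,0)=0.0000, V(2,1)=0.0000, V(2,2)=1.0000
(1,0): S=25.7400. Δ = (V_up−V_dn)/(S_up−S_dn) = (0.0000−0.0000)/(31.1454−16.9884) = 0.0000. V = [p*·0.0000 + (1−p*)·0.0000]/1.12 = 0.0000. B = V − Δ·S = 0.0000.
(1,1): S=47.1900. Δ = (V_up−V_dn)/(S_up−S_dn) = (1.0000−0.0000)/(57.0999−31.1454) = 0.0385. V = [p*·1.0000 + (1−p*)·0.0000]/1.12 = 0.7468. B = V − Δ·S = -1.0714.
(0,0): S=39.0000. Δ = (V_up−V_dn)/(S_up−S_dn) = (0.7468−0.0000)/(47.1900−25.7400) = 0.0348. V = [p*·0.7468 + (1−p*)·0.0000]/1.12 = 0.5576. B = V − Δ·S = -0.8001.
Check: Δ(0,0)·S0 + B(0,0) = 0.5576 = V0.

(0,0): Delta=0.0348 Bond=-0.8001
(1,0): Delta=0.0000 Bond=0.0000
(1,1): Delta=0.0385 Bond=-1.0714
V0=0.5576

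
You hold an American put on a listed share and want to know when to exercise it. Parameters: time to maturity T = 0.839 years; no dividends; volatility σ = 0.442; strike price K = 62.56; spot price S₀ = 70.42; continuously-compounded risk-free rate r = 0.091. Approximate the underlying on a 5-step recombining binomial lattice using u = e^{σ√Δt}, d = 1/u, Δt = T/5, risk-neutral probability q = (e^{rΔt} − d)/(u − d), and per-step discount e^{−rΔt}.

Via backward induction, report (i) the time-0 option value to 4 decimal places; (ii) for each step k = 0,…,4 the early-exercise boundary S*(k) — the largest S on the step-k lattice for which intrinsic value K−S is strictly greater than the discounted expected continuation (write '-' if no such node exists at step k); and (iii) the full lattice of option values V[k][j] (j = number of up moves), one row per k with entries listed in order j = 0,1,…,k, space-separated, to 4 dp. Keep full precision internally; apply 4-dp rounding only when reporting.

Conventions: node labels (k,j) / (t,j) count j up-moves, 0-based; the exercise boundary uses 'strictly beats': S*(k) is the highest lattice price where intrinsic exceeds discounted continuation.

price = 5.7094
boundary = - - - 40.9071 49.0265
tree:
5.7094
9.2322 2.3225
14.4567 4.2328 0.4619
21.6529 7.6246 0.9327 0.0000
28.4277 13.5335 1.8832 0.0000 0.0000
34.0805 21.6529 3.8025 0.0000 0.0000 0.0000

Δt=0.16780, u=1.19848, d=0.83439, q=0.49712, disc=e^(-rΔt)=0.98485
k=5 terminal: V=max(K-S,0) → 34.0805 21.6529 3.8025 0.0000 0.0000 0.0000
k=4: j=0 S=34.1323 intr=28.4277 cont=27.4797 V=28.4277[EX]; j=1 S=49.0265 intr=13.5335 cont=12.5855 V=13.5335[EX]; j=2 S=70.4200 intr=0.0000 cont=1.8832 V=1.8832[hold]; j=3 S=101.1489 intr=0.0000 cont=0.0000 V=0.0000[hold]; j=4 S=145.2869 intr=0.0000 cont=0.0000 V=0.0000[hold]  S*(4)=49.0265
k=3: j=0 S=40.9071 intr=21.6529 cont=20.7049 V=21.6529[EX]; j=1 S=58.7575 intr=3.8025 cont=7.6246 V=7.6246[hold]; j=2 S=84.3973 intr=0.0000 cont=0.9327 V=0.9327[hold]; j=3 S=121.2254 intr=0.0000 cont=0.0000 V=0.0000[hold]  S*(3)=40.9071
k=2: j=0 S=49.0265 intr=13.5335 cont=14.4567 V=14.4567[hold]; j=1 S=70.4200 intr=0.0000 cont=4.2328 V=4.2328[hold]; j=2 S=101.1489 intr=0.0000 cont=0.4619 V=0.4619[hold]  S*(2)=-
k=1: j=0 S=58.7575 intr=3.8025 cont=9.2322 V=9.2322[hold]; j=1 S=84.3973 intr=0.0000 cont=2.3225 V=2.3225[hold]  S*(1)=-
k=0: j=0 S=70.4200 intr=0.0000 cont=5.7094 V=5.7094[hold]  S*(0)=-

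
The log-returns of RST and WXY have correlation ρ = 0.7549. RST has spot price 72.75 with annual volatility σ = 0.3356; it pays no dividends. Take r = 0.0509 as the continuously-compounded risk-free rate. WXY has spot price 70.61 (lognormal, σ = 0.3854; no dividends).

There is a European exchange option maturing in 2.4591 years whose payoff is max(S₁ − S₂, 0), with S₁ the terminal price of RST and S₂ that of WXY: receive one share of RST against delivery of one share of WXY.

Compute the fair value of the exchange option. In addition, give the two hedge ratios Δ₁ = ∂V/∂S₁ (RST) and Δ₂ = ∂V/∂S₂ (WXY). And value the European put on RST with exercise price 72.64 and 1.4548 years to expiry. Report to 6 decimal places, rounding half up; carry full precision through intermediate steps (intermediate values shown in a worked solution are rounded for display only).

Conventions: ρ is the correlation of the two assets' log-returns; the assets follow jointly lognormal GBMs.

σ_eff = √(σ₁² + σ₂² − 2ρσ₁σ₂) = √(0.3356² + 0.3854² − 2·0.7549·0.3356·0.3854) = 0.256676
d₁ = (ln(S₁/S₂) + (q₂ − q₁ + σ_eff²/2)T) / (σ_eff√T) = (ln(72.75/70.61) + (0.0 − 0.0 + 0.032941)·2.4591) / 0.402507 = 0.275431
d₂ = d₁ − σ_eff√T = 0.275431 − 0.402507 = -0.127076
N(d₁) = 0.608508,  N(d₂) = 0.449440
V = S₁·e^{−q₁T}·N(d₁) − S₂·e^{−q₂T}·N(d₂) = 44.268928 − 31.734977 = 12.533952
Δ₁ = e^{−q₁T}·N(d₁) = 0.608508;  Δ₂ = −e^{−q₂T}·N(d₂) = -0.449440
[vanilla: RST put K=72.64]
σ√T = 0.3356·√1.4548 = 0.404784
d₁ = (ln(S/K) + (r+σ²/2)T) / (σ√T) = (ln(72.75/72.64) + (0.0509+0.3356²/2)·1.4548) / 0.404784 = (0.001513 + 0.155974) / 0.404784 = 0.389066
d₂ = d₁ − σ√T = 0.389066 − 0.404784 = -0.015719
e^{−rT} = 0.928626
N(−d₁) = 0.348614,  N(−d₂) = 0.506271
price = K·e^{−rT}·N(−d₂) − S·N(−d₁) = 34.150676 − 25.361654 = 8.789022

exchange price = 12.533952
Δ1 = 0.608508
Δ2 = -0.449440
price(RST put K=72.64) = 8.789022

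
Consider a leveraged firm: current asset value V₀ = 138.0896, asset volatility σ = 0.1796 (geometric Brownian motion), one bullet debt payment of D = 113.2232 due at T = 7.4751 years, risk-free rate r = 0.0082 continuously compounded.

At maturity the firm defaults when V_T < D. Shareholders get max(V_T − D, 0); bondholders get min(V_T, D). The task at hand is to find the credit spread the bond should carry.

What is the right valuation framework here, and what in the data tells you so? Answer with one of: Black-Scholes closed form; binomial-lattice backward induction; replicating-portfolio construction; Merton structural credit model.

Key observation: assets follow a GBM and default happens iff V_T < 113.2232; valuing claims on that split (equity as a call, risky debt as the residual) is the structural model's definition.

framework: Merton structural credit model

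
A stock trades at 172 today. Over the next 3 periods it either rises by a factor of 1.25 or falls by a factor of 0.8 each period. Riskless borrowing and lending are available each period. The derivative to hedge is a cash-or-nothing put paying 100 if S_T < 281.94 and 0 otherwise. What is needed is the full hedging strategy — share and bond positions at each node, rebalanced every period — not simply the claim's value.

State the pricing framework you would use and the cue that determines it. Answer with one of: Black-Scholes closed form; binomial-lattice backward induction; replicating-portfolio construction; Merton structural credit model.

Key observation: the deliverable is the dynamic trading strategy on the 3-step tree (spot 172, moves 1.25 and 0.8), so the valuation must go through the node-by-node replicating-portfolio solve.

framework: replicating-portfolio construction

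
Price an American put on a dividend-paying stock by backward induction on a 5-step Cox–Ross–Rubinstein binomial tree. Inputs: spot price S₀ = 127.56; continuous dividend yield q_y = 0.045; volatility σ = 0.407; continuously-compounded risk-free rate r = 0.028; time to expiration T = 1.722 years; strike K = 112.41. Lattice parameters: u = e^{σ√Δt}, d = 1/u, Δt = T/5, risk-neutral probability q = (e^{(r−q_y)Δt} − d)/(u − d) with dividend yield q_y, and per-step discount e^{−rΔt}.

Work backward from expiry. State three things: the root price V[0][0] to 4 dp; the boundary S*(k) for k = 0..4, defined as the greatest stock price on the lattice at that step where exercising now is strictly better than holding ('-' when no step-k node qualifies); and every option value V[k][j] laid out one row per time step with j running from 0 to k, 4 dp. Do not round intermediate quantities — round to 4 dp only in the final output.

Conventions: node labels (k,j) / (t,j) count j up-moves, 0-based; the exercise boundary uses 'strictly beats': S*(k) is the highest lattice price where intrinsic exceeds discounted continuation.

Δt=0.34440  u=1.26979  d=0.78753  q=0.42846  discount=0.99040
step 5 (expiry): payoffs max(K−S,0) = 73.7682 50.1054 11.9523 0.0000 0.0000 0.0000
step 4: (k=4,j=0): S=49.0669, K−S=63.3431, hold=63.0189 ⇒ V=63.3431 exercise | (k=4,j=1): S=79.1137, K−S=33.2963, hold=33.4342 ⇒ V=33.4342 continue | (k=4,j=2): S=127.5600, K−S=0.0000, hold=6.7656 ⇒ V=6.7656 continue | (k=4,j=3): S=205.6730, K−S=0.0000, hold=0.0000 ⇒ V=0.0000 continue | (k=4,j=4): S=331.6196, K−S=0.0000, hold=0.0000 ⇒ V=0.0000 continue  boundary S*=49.0669
step 3: (k=3,j=0): S=62.3046, K−S=50.1054, hold=50.0433 ⇒ V=50.1054 exercise | (k=3,j=1): S=100.4577, K−S=11.9523, hold=21.7964 ⇒ V=21.7964 continue | (k=3,j=2): S=161.9742, K−S=0.0000, hold=3.8297 ⇒ V=3.8297 continue | (k=3,j=3): S=261.1613, K−S=0.0000, hold=0.0000 ⇒ V=0.0000 continue  boundary S*=62.3046
step 2: (k=2,j=0): S=79.1137, K−S=33.2963, hold=37.6115 ⇒ V=37.6115 continue | (k=2,j=1): S=127.5600, K−S=0.0000, hold=13.9630 ⇒ V=13.9630 continue | (k=2,j=2): S=205.6730, K−S=0.0000, hold=2.1678 ⇒ V=2.1678 continue  boundary S*=-
step 1: (k=1,j=0): S=100.4577, K−S=11.9523, hold=27.2153 ⇒ V=27.2153 continue | (k=1,j=1): S=161.9742, K−S=0.0000, hold=8.8237 ⇒ V=8.8237 continue  boundary S*=-
step 0: (k=0,j=0): S=127.5600, K−S=0.0000, hold=19.1496 ⇒ V=19.1496 continue  boundary S*=-

price = 19.1496
boundary = - - - 62.3046 49.0669
tree:
19.1496
27.2153 8.8237
37.6115 13.9630 2.1678
50.1054 21.7964 3.8297 0.0000
63.3431 33.4342 6.7656 0.0000 0.0000
73.7682 50.1054 11.9523 0.0000 0.0000 0.0000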